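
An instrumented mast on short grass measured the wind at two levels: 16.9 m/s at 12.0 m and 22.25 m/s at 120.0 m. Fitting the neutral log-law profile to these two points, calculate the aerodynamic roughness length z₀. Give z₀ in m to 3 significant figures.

Log law: V(z) ∝ ln(z/z₀). With r = V₁/V₂ = 16.9/22.25 = 0.75955,
r · ln(z₂/z₀) = ln(z₁/z₀) ⇒ ln z₀ = (ln z₁ − r·ln z₂)/(1 − r)
ln z₀ = (2.48491 − 0.75955×4.78749) / 0.24045 = -4.7887
z₀ = exp(-4.7887) = 0.008323 m

z₀ ≈ 0.00832 m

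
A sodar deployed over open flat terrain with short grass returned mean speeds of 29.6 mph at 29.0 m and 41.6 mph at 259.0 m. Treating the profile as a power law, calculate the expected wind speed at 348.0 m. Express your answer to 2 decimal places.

First find α: α = ln(V₂/V₁)/ln(z₂/z₁) = ln(41.6/29.6)/ln(259.0/29.0) = 0.34033/2.18953 = 0.1554
Extrapolate from 259.0 m to 348.0 m: V₃ = 41.6 × (348.0/259.0)^0.1554 = 41.6 × 1.0470 = 43.5544 mph

43.55 mph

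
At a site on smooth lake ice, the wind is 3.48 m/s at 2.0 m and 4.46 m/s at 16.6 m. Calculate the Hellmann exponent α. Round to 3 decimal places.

α ≈ 0.117

Power law: V₂/V₁ = (z₂/z₁)^α ⇒ α = ln(V₂/V₁) / ln(z₂/z₁)
α = ln(4.46/3.48) / ln(16.6/2.0) = ln(1.2816) / ln(8.3000)
  = 0.24812 / 2.11626 = 0.11724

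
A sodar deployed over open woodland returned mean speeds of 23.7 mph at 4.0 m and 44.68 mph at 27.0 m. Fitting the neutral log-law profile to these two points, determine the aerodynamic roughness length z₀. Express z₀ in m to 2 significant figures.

z₀ ≈ 0.46 m

Log law: V(z) ∝ ln(z/z₀). With r = V₁/V₂ = 23.7/44.68 = 0.53044,
r · ln(z₂/z₀) = ln(z₁/z₀) ⇒ ln z₀ = (ln z₁ − r·ln z₂)/(1 − r)
ln z₀ = (1.38629 − 0.53044×3.29584) / 0.46956 = -0.7708
z₀ = exp(-0.7708) = 0.4626 m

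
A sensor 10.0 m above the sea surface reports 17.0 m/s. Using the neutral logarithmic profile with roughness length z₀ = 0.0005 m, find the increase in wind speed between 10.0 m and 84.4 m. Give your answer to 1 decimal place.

3.7 m/s

Log law: V₂ = V₁ · ln(z₂/z₀)/ln(z₁/z₀) = 17.0 × 12.0365/9.9035 = 20.6614 m/s
ΔV = 20.6614 − 17.0 = 3.6614 m/s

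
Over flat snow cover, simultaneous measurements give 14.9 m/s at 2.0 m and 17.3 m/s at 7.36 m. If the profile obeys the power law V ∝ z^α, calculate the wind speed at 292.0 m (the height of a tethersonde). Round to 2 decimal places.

26.38 m/s

First find α: α = ln(V₂/V₁)/ln(z₂/z₁) = ln(17.3/14.9)/ln(7.36/2.0) = 0.14935/1.30291 = 0.1146
Extrapolate from 7.36 m to 292.0 m: V₃ = 17.3 × (292.0/7.36)^0.1146 = 17.3 × 1.5249 = 26.3799 m/s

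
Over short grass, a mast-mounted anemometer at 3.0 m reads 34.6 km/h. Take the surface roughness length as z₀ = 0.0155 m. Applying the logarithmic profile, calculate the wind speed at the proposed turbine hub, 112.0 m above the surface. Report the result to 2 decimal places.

Log law: V(z) ∝ ln(z/z₀), so V₂/V₁ = ln(z₂/z₀) / ln(z₁/z₀).
ln(112.0/0.0155) = 8.8854, ln(3.0/0.0155) = 5.2655
V₂ = 34.6 × 8.8854/5.2655 = 34.6 × 1.6875 = 58.3864 km/h

58.39 km/h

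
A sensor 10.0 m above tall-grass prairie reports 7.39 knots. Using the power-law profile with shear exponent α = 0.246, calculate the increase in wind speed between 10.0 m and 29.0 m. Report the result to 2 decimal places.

2.21 knots

Power law: V₂ = V₁ · (z₂/z₁)^α = 7.39 × (2.9000)^0.246 = 9.6027 knots
ΔV = 9.6027 − 7.39 = 2.2127 knots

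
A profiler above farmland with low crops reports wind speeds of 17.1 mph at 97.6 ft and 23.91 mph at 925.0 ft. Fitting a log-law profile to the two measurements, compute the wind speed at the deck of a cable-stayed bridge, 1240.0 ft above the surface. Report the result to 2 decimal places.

Log law: V ∝ ln(z/z₀). From the pair, with r = V₁/V₂ = 0.71518,
ln z₀ = (ln z₁ − r·ln z₂)/(1 − r) = (4.5809 − 0.71518×6.8298)/0.28482 = -1.0662 → z₀ = 0.3443 ft
V₃ = V₁ · ln(z₃/z₀)/ln(z₁/z₀) = 17.1 × 8.1890/5.6471 = 24.7975 mph

24.80 mph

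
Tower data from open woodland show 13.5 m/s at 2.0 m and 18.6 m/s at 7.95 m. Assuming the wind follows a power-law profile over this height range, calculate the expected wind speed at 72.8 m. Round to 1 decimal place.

31.1 m/s

First find α: α = ln(V₂/V₁)/ln(z₂/z₁) = ln(18.6/13.5)/ln(7.95/2.0) = 0.32047/1.38002 = 0.2322
Extrapolate from 7.95 m to 72.8 m: V₃ = 18.6 × (72.8/7.95)^0.2322 = 18.6 × 1.6724 = 31.1068 m/s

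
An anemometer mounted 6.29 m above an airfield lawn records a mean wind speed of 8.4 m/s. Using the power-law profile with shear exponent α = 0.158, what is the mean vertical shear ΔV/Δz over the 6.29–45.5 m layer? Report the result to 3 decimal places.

Power law: V₂ = V₁ · (z₂/z₁)^α = 8.4 × (7.2337)^0.158 = 11.4831 m/s
ΔV/Δz = (11.4831 − 8.4)/(45.5 − 6.29) = 3.0831/39.2100 = 0.07863 m/s/m

0.079 m/s/m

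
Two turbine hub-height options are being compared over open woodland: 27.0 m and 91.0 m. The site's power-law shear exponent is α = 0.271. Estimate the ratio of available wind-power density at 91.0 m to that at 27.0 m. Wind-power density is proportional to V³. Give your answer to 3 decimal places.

2.685

Speed ratio: V_B/V_A = (z_B/z_A)^α = (91.0/27.0)^0.271 = (3.3704)^0.271 = 1.38995
Power-density ratio: P_B/P_A = (V_B/V_A)³ = (1.38995)³ = 2.68536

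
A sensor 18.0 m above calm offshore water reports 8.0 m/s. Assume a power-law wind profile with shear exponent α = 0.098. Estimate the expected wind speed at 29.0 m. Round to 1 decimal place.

8.4 m/s

Power-law profile: V₂ = V₁ · (z₂/z₁)^α
V₂ = 8.0 × (29.0/18.0)^0.098 = 8.0 × (1.6111)^0.098
    = 8.0 × 1.0478 = 8.3828 m/s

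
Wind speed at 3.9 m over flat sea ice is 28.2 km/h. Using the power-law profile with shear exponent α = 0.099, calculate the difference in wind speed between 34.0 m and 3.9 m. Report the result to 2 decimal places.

6.74 km/h

Power law: V₂ = V₁ · (z₂/z₁)^α = 28.2 × (8.7179)^0.099 = 34.9422 km/h
ΔV = 34.9422 − 28.2 = 6.7422 km/h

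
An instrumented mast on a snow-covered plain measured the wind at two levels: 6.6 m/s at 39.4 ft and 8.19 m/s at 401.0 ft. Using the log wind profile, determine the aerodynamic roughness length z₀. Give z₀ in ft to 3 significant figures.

Log law: V(z) ∝ ln(z/z₀). With r = V₁/V₂ = 6.6/8.19 = 0.80586,
r · ln(z₂/z₀) = ln(z₁/z₀) ⇒ ln z₀ = (ln z₁ − r·ln z₂)/(1 − r)
ln z₀ = (3.67377 − 0.80586×5.99396) / 0.19414 = -5.9572
z₀ = exp(-5.9572) = 0.002587 ft

z₀ ≈ 0.00259 ft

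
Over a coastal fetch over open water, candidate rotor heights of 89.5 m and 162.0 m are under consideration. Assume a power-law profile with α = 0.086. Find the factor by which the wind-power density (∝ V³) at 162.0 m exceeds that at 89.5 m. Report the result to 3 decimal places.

Speed ratio: V_B/V_A = (z_B/z_A)^α = (162.0/89.5)^0.086 = (1.8101)^0.086 = 1.05235
Power-density ratio: P_B/P_A = (V_B/V_A)³ = (1.05235)³ = 1.16543

1.165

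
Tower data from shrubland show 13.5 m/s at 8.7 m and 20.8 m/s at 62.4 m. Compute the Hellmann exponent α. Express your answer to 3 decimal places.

α ≈ 0.219

Power law: V₂/V₁ = (z₂/z₁)^α ⇒ α = ln(V₂/V₁) / ln(z₂/z₁)
α = ln(20.8/13.5) / ln(62.4/8.7) = ln(1.5407) / ln(7.1724)
  = 0.43226 / 1.97024 = 0.21940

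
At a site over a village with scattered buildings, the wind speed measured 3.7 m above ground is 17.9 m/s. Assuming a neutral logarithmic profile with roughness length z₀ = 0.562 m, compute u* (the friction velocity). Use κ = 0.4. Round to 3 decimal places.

Log law: V(z) = (u*/κ) · ln(z/z₀) ⇒ u* = κ · V / ln(z/z₀)
u* = 0.4 × 17.9 / ln(3.7/0.562) = 0.4 × 17.9 / 1.8846
   = 7.1600 / 1.8846 = 3.7992 m/s

u* ≈ 3.799 m/s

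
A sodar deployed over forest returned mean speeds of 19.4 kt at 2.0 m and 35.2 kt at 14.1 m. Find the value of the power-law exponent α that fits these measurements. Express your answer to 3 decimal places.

α ≈ 0.305

Power law: V₂/V₁ = (z₂/z₁)^α ⇒ α = ln(V₂/V₁) / ln(z₂/z₁)
α = ln(35.2/19.4) / ln(14.1/2.0) = ln(1.8144) / ln(7.0500)
  = 0.59577 / 1.95303 = 0.30505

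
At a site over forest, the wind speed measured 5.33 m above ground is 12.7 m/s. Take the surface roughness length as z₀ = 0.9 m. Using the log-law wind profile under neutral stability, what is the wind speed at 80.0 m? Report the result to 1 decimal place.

32.0 m/s

Log law: V(z) ∝ ln(z/z₀), so V₂/V₁ = ln(z₂/z₀) / ln(z₁/z₀).
ln(80.0/0.9) = 4.4874, ln(5.33/0.9) = 1.7787
V₂ = 12.7 × 4.4874/1.7787 = 12.7 × 2.5228 = 32.0399 m/s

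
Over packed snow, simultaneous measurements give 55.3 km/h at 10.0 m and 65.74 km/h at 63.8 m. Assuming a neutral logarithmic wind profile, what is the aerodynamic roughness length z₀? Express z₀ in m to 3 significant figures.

Log law: V(z) ∝ ln(z/z₀). With r = V₁/V₂ = 55.3/65.74 = 0.84119,
r · ln(z₂/z₀) = ln(z₁/z₀) ⇒ ln z₀ = (ln z₁ − r·ln z₂)/(1 − r)
ln z₀ = (2.30259 − 0.84119×4.15575) / 0.15881 = -7.5135
z₀ = exp(-7.5135) = 0.0005457 m

z₀ ≈ 0.000546 m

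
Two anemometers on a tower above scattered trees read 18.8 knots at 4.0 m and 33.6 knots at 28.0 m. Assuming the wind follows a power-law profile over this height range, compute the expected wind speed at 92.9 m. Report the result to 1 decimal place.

48.1 knots

First find α: α = ln(V₂/V₁)/ln(z₂/z₁) = ln(33.6/18.8)/ln(28.0/4.0) = 0.58067/1.94591 = 0.2984
Extrapolate from 28.0 m to 92.9 m: V₃ = 33.6 × (92.9/28.0)^0.2984 = 33.6 × 1.4303 = 48.0580 knots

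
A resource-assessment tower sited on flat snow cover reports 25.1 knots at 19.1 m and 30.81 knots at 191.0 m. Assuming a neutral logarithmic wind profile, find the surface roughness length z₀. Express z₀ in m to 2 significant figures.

Log law: V(z) ∝ ln(z/z₀). With r = V₁/V₂ = 25.1/30.81 = 0.81467,
r · ln(z₂/z₀) = ln(z₁/z₀) ⇒ ln z₀ = (ln z₁ − r·ln z₂)/(1 − r)
ln z₀ = (2.94969 − 0.81467×5.25227) / 0.18533 = -7.1720
z₀ = exp(-7.1720) = 0.0007678 m

z₀ ≈ 0.00077 m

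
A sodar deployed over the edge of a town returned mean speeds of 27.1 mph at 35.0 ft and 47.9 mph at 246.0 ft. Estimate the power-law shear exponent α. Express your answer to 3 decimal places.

Power law: V₂/V₁ = (z₂/z₁)^α ⇒ α = ln(V₂/V₁) / ln(z₂/z₁)
α = ln(47.9/27.1) / ln(246.0/35.0) = ln(1.7675) / ln(7.0286)
  = 0.56958 / 1.94998 = 0.29210

α ≈ 0.292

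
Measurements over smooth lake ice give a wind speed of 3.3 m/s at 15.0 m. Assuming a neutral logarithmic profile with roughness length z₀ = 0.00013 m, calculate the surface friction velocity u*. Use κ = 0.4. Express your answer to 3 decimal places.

u* ≈ 0.113 m/s

Log law: V(z) = (u*/κ) · ln(z/z₀) ⇒ u* = κ · V / ln(z/z₀)
u* = 0.4 × 3.3 / ln(15.0/0.00013) = 0.4 × 3.3 / 11.6560
   = 1.3200 / 11.6560 = 0.1132 m/s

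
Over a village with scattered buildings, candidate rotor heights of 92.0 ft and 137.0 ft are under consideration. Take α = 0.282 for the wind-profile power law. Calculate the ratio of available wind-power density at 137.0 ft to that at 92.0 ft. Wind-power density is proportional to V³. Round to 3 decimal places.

1.401

Speed ratio: V_B/V_A = (z_B/z_A)^α = (137.0/92.0)^0.282 = (1.4891)^0.282 = 1.11884
Power-density ratio: P_B/P_A = (V_B/V_A)³ = (1.11884)³ = 1.40056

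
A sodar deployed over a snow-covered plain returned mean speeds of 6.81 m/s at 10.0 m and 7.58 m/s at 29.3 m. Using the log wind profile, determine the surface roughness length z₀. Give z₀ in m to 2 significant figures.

z₀ ≈ 0.00074 m

Log law: V(z) ∝ ln(z/z₀). With r = V₁/V₂ = 6.81/7.58 = 0.89842,
r · ln(z₂/z₀) = ln(z₁/z₀) ⇒ ln z₀ = (ln z₁ − r·ln z₂)/(1 − r)
ln z₀ = (2.30259 − 0.89842×3.37759) / 0.10158 = -7.2049
z₀ = exp(-7.2049) = 0.0007429 m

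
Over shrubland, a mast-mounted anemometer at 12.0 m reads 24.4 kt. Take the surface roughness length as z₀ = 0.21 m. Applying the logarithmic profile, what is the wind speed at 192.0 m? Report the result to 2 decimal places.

41.12 kt

Log law: V(z) ∝ ln(z/z₀), so V₂/V₁ = ln(z₂/z₀) / ln(z₁/z₀).
ln(192.0/0.21) = 6.8181, ln(12.0/0.21) = 4.0456
V₂ = 24.4 × 6.8181/4.0456 = 24.4 × 1.6853 = 41.1223 kt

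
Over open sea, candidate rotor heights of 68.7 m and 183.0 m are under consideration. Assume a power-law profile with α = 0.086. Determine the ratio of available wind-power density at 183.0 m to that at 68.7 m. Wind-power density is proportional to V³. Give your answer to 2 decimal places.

Speed ratio: V_B/V_A = (z_B/z_A)^α = (183.0/68.7)^0.086 = (2.6638)^0.086 = 1.08791
Power-density ratio: P_B/P_A = (V_B/V_A)³ = (1.08791)³ = 1.28759

1.29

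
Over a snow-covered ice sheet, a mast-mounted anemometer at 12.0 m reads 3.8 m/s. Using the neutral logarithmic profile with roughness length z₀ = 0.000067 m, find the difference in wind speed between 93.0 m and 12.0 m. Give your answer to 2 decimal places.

0.64 m/s

Log law: V₂ = V₁ · ln(z₂/z₀)/ln(z₁/z₀) = 3.8 × 14.1434/12.0957 = 4.4433 m/s
ΔV = 4.4433 − 3.8 = 0.6433 m/s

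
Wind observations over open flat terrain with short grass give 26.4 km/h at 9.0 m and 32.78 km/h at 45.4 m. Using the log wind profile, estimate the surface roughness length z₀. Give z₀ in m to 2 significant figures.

z₀ ≈ 0.011 m

Log law: V(z) ∝ ln(z/z₀). With r = V₁/V₂ = 26.4/32.78 = 0.80537,
r · ln(z₂/z₀) = ln(z₁/z₀) ⇒ ln z₀ = (ln z₁ − r·ln z₂)/(1 − r)
ln z₀ = (2.19722 − 0.80537×3.81551) / 0.19463 = -4.4991
z₀ = exp(-4.4991) = 0.01112 m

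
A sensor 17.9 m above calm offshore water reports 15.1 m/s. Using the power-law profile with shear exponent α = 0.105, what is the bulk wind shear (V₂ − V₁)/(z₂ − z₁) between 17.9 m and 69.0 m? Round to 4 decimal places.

Power law: V₂ = V₁ · (z₂/z₁)^α = 15.1 × (3.8547)^0.105 = 17.3983 m/s
ΔV/Δz = (17.3983 − 15.1)/(69.0 − 17.9) = 2.2983/51.1000 = 0.04498 m/s/m

0.0450 m/s/m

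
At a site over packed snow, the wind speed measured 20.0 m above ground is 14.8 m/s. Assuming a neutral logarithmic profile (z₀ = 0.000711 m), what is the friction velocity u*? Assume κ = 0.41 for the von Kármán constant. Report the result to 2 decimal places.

Log law: V(z) = (u*/κ) · ln(z/z₀) ⇒ u* = κ · V / ln(z/z₀)
u* = 0.41 × 14.8 / ln(20.0/0.000711) = 0.41 × 14.8 / 10.2446
   = 6.0680 / 10.2446 = 0.5923 m/s

u* ≈ 0.59 m/s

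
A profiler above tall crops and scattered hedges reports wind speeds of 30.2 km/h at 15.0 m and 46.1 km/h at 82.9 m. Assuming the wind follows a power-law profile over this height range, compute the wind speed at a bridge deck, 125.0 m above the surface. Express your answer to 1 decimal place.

First find α: α = ln(V₂/V₁)/ln(z₂/z₁) = ln(46.1/30.2)/ln(82.9/15.0) = 0.42297/1.70958 = 0.2474
Extrapolate from 82.9 m to 125.0 m: V₃ = 46.1 × (125.0/82.9)^0.2474 = 46.1 × 1.1069 = 51.0303 km/h

51.0 km/h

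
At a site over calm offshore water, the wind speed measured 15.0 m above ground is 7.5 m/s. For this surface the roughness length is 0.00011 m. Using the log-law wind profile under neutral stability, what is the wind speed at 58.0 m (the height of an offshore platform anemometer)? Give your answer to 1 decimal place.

Log law: V(z) ∝ ln(z/z₀), so V₂/V₁ = ln(z₂/z₀) / ln(z₁/z₀).
ln(58.0/0.00011) = 13.1755, ln(15.0/0.00011) = 11.8231
V₂ = 7.5 × 13.1755/11.8231 = 7.5 × 1.1144 = 8.3579 m/s

8.4 m/s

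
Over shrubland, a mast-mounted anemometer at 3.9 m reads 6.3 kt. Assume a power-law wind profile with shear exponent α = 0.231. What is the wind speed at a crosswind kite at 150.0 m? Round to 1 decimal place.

Power-law profile: V₂ = V₁ · (z₂/z₁)^α
V₂ = 6.3 × (150.0/3.9)^0.231 = 6.3 × (38.4615)^0.231
    = 6.3 × 2.3235 = 14.6380 kt

14.6 kt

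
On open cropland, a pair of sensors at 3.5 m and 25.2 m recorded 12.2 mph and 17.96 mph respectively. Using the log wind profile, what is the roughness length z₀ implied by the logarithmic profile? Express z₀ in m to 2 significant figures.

Log law: V(z) ∝ ln(z/z₀). With r = V₁/V₂ = 12.2/17.96 = 0.67929,
r · ln(z₂/z₀) = ln(z₁/z₀) ⇒ ln z₀ = (ln z₁ − r·ln z₂)/(1 − r)
ln z₀ = (1.25276 − 0.67929×3.22684) / 0.32071 = -2.9285
z₀ = exp(-2.9285) = 0.05348 m

z₀ ≈ 0.053 m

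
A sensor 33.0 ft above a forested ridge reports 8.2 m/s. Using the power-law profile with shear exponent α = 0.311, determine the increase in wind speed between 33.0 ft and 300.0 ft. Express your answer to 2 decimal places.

8.09 m/s

Power law: V₂ = V₁ · (z₂/z₁)^α = 8.2 × (9.0909)^0.311 = 16.2907 m/s
ΔV = 16.2907 − 8.2 = 8.0907 m/s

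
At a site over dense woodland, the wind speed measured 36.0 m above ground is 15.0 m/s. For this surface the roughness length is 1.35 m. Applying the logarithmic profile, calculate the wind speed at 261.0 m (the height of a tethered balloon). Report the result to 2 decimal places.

24.05 m/s

Log law: V(z) ∝ ln(z/z₀), so V₂/V₁ = ln(z₂/z₀) / ln(z₁/z₀).
ln(261.0/1.35) = 5.2644, ln(36.0/1.35) = 3.2834
V₂ = 15.0 × 5.2644/3.2834 = 15.0 × 1.6033 = 24.0500 m/s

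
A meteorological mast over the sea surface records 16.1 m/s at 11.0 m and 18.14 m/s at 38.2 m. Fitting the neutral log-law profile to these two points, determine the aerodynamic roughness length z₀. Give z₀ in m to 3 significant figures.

Log law: V(z) ∝ ln(z/z₀). With r = V₁/V₂ = 16.1/18.14 = 0.88754,
r · ln(z₂/z₀) = ln(z₁/z₀) ⇒ ln z₀ = (ln z₁ − r·ln z₂)/(1 − r)
ln z₀ = (2.39790 − 0.88754×3.64284) / 0.11246 = -7.4274
z₀ = exp(-7.4274) = 0.0005948 m

z₀ ≈ 0.000595 m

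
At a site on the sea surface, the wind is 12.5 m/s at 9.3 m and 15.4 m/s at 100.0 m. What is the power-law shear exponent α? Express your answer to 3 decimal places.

α ≈ 0.088

Power law: V₂/V₁ = (z₂/z₁)^α ⇒ α = ln(V₂/V₁) / ln(z₂/z₁)
α = ln(15.4/12.5) / ln(100.0/9.3) = ln(1.2320) / ln(10.7527)
  = 0.20864 / 2.37516 = 0.08784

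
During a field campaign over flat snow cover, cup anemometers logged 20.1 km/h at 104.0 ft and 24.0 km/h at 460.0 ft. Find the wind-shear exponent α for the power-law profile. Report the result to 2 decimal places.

α ≈ 0.12

Power law: V₂/V₁ = (z₂/z₁)^α ⇒ α = ln(V₂/V₁) / ln(z₂/z₁)
α = ln(24.0/20.1) / ln(460.0/104.0) = ln(1.1940) / ln(4.4231)
  = 0.17733 / 1.48684 = 0.11927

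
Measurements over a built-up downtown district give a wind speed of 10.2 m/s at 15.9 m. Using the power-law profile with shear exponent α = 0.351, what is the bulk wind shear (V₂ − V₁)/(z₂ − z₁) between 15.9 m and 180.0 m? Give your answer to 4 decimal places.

0.0835 m/s/m

Power law: V₂ = V₁ · (z₂/z₁)^α = 10.2 × (11.3208)^0.351 = 23.9062 m/s
ΔV/Δz = (23.9062 − 10.2)/(180.0 − 15.9) = 13.7062/164.1000 = 0.08352 m/s/m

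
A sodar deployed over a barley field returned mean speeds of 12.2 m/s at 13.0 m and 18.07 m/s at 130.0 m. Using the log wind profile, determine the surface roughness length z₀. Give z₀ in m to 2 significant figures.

Log law: V(z) ∝ ln(z/z₀). With r = V₁/V₂ = 12.2/18.07 = 0.67515,
r · ln(z₂/z₀) = ln(z₁/z₀) ⇒ ln z₀ = (ln z₁ − r·ln z₂)/(1 − r)
ln z₀ = (2.56495 − 0.67515×4.86753) / 0.32485 = -2.2207
z₀ = exp(-2.2207) = 0.1085 m

z₀ ≈ 0.11 m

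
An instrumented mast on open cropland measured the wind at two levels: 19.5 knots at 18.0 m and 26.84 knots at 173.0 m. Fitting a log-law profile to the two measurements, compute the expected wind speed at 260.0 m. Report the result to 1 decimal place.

Log law: V ∝ ln(z/z₀). From the pair, with r = V₁/V₂ = 0.72653,
ln z₀ = (ln z₁ − r·ln z₂)/(1 − r) = (2.8904 − 0.72653×5.1533)/0.27347 = -3.1215 → z₀ = 0.04409 m
V₃ = V₁ · ln(z₃/z₀)/ln(z₁/z₀) = 19.5 × 8.6822/6.0118 = 28.1614 knots

28.2 knots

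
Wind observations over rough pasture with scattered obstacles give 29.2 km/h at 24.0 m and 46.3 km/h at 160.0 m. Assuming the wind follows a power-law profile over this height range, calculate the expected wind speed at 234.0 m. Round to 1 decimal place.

First find α: α = ln(V₂/V₁)/ln(z₂/z₁) = ln(46.3/29.2)/ln(160.0/24.0) = 0.46097/1.89712 = 0.2430
Extrapolate from 160.0 m to 234.0 m: V₃ = 46.3 × (234.0/160.0)^0.2430 = 46.3 × 1.0968 = 50.7805 km/h

50.8 km/h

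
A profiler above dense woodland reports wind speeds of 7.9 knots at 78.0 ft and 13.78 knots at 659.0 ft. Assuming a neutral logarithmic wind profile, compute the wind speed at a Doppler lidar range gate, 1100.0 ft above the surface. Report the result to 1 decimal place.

15.2 knots

Log law: V ∝ ln(z/z₀). From the pair, with r = V₁/V₂ = 0.57329,
ln z₀ = (ln z₁ − r·ln z₂)/(1 − r) = (4.3567 − 0.57329×6.4907)/0.42671 = 1.4896 → z₀ = 4.435 ft
V₃ = V₁ · ln(z₃/z₀)/ln(z₁/z₀) = 7.9 × 5.5135/2.8671 = 15.1917 knots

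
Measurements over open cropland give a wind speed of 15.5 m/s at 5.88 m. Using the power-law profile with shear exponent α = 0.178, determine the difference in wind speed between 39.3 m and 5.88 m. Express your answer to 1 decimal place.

Power law: V₂ = V₁ · (z₂/z₁)^α = 15.5 × (6.6837)^0.178 = 21.7362 m/s
ΔV = 21.7362 − 15.5 = 6.2362 m/s

6.2 m/s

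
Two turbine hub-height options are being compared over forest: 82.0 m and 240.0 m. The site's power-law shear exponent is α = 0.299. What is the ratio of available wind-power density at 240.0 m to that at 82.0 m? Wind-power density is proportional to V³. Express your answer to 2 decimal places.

2.62

Speed ratio: V_B/V_A = (z_B/z_A)^α = (240.0/82.0)^0.299 = (2.9268)^0.299 = 1.37865
Power-density ratio: P_B/P_A = (V_B/V_A)³ = (1.37865)³ = 2.62034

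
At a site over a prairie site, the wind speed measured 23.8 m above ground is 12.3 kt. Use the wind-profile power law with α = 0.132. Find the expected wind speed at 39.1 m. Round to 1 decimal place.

13.1 kt

Power-law profile: V₂ = V₁ · (z₂/z₁)^α
V₂ = 12.3 × (39.1/23.8)^0.132 = 12.3 × (1.6429)^0.132
    = 12.3 × 1.0677 = 13.1330 kt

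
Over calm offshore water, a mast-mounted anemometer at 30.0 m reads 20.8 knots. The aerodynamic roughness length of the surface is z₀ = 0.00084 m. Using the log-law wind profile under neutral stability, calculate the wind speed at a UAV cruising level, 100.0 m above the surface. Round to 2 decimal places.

Log law: V(z) ∝ ln(z/z₀), so V₂/V₁ = ln(z₂/z₀) / ln(z₁/z₀).
ln(100.0/0.00084) = 11.6873, ln(30.0/0.00084) = 10.4833
V₂ = 20.8 × 11.6873/10.4833 = 20.8 × 1.1148 = 23.1888 knots

23.19 knots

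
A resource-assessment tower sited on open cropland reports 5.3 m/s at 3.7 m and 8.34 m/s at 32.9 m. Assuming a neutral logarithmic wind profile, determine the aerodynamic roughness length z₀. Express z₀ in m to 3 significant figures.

z₀ ≈ 0.0820 m

Log law: V(z) ∝ ln(z/z₀). With r = V₁/V₂ = 5.3/8.34 = 0.63549,
r · ln(z₂/z₀) = ln(z₁/z₀) ⇒ ln z₀ = (ln z₁ − r·ln z₂)/(1 − r)
ln z₀ = (1.30833 − 0.63549×3.49347) / 0.36451 = -2.5013
z₀ = exp(-2.5013) = 0.08198 m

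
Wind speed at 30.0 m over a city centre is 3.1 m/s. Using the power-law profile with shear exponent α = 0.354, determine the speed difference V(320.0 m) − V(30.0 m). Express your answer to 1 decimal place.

4.1 m/s

Power law: V₂ = V₁ · (z₂/z₁)^α = 3.1 × (10.6667)^0.354 = 7.1661 m/s
ΔV = 7.1661 − 3.1 = 4.0661 m/s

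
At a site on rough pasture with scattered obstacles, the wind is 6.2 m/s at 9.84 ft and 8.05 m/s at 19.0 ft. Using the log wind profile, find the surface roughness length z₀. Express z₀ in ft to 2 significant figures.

Log law: V(z) ∝ ln(z/z₀). With r = V₁/V₂ = 6.2/8.05 = 0.77019,
r · ln(z₂/z₀) = ln(z₁/z₀) ⇒ ln z₀ = (ln z₁ − r·ln z₂)/(1 − r)
ln z₀ = (2.28646 − 0.77019×2.94444) / 0.22981 = 0.0813
z₀ = exp(0.0813) = 1.085 ft

z₀ ≈ 1.1 ft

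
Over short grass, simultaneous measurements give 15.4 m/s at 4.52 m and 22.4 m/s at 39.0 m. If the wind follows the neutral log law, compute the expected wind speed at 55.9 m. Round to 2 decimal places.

23.57 m/s

Log law: V ∝ ln(z/z₀). From the pair, with r = V₁/V₂ = 0.68750,
ln z₀ = (ln z₁ − r·ln z₂)/(1 − r) = (1.5085 − 0.68750×3.6636)/0.31250 = -3.2326 → z₀ = 0.03945 m
V₃ = V₁ · ln(z₃/z₀)/ln(z₁/z₀) = 15.4 × 7.2562/4.7411 = 23.5694 m/s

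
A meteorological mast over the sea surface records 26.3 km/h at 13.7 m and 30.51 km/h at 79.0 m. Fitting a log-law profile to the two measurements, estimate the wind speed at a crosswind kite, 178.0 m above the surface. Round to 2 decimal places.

Log law: V ∝ ln(z/z₀). From the pair, with r = V₁/V₂ = 0.86201,
ln z₀ = (ln z₁ − r·ln z₂)/(1 − r) = (2.6174 − 0.86201×4.3694)/0.13799 = -8.3277 → z₀ = 0.0002417 m
V₃ = V₁ · ln(z₃/z₀)/ln(z₁/z₀) = 26.3 × 13.5095/10.9451 = 32.4620 km/h

32.46 km/h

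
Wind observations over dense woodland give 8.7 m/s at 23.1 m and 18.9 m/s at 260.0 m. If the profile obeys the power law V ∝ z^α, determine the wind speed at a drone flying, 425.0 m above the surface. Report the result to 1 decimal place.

First find α: α = ln(V₂/V₁)/ln(z₂/z₁) = ln(18.9/8.7)/ln(260.0/23.1) = 0.77584/2.42085 = 0.3205
Extrapolate from 260.0 m to 425.0 m: V₃ = 18.9 × (425.0/260.0)^0.3205 = 18.9 × 1.1706 = 22.1237 m/s

22.1 m/s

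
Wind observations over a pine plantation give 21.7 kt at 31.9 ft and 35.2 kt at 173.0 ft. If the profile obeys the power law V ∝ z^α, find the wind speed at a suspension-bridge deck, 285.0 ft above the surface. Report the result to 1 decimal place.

40.6 kt

First find α: α = ln(V₂/V₁)/ln(z₂/z₁) = ln(35.2/21.7)/ln(173.0/31.9) = 0.48373/1.69069 = 0.2861
Extrapolate from 173.0 ft to 285.0 ft: V₃ = 35.2 × (285.0/173.0)^0.2861 = 35.2 × 1.1535 = 40.6043 kt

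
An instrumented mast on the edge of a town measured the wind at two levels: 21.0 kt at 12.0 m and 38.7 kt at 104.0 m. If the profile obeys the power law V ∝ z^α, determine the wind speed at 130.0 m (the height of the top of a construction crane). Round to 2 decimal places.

First find α: α = ln(V₂/V₁)/ln(z₂/z₁) = ln(38.7/21.0)/ln(104.0/12.0) = 0.61132/2.15948 = 0.2831
Extrapolate from 104.0 m to 130.0 m: V₃ = 38.7 × (130.0/104.0)^0.2831 = 38.7 × 1.0652 = 41.2235 kt

41.22 kt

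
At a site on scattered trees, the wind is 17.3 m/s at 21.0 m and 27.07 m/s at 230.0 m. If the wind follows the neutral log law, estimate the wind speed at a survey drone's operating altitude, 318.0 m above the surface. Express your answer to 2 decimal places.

Log law: V ∝ ln(z/z₀). From the pair, with r = V₁/V₂ = 0.63908,
ln z₀ = (ln z₁ − r·ln z₂)/(1 − r) = (3.0445 − 0.63908×5.4381)/0.36092 = -1.1938 → z₀ = 0.3031 m
V₃ = V₁ · ln(z₃/z₀)/ln(z₁/z₀) = 17.3 × 6.9559/4.2383 = 28.3924 m/s

28.39 m/s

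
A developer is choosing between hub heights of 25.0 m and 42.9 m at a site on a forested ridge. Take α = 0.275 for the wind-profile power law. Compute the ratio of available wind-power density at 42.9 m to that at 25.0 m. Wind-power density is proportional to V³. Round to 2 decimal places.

Speed ratio: V_B/V_A = (z_B/z_A)^α = (42.9/25.0)^0.275 = (1.7160)^0.275 = 1.16009
Power-density ratio: P_B/P_A = (V_B/V_A)³ = (1.16009)³ = 1.56127

1.56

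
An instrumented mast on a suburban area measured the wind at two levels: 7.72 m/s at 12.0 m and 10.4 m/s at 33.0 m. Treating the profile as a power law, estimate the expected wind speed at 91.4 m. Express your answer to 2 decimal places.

14.04 m/s

First find α: α = ln(V₂/V₁)/ln(z₂/z₁) = ln(10.4/7.72)/ln(33.0/12.0) = 0.29799/1.01160 = 0.2946
Extrapolate from 33.0 m to 91.4 m: V₃ = 10.4 × (91.4/33.0)^0.2946 = 10.4 × 1.3500 = 14.0398 m/s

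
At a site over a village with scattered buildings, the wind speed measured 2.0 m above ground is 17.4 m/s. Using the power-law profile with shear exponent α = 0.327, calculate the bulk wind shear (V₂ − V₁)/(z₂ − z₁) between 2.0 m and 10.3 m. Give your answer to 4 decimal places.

Power law: V₂ = V₁ · (z₂/z₁)^α = 17.4 × (5.1500)^0.327 = 29.7379 m/s
ΔV/Δz = (29.7379 − 17.4)/(10.3 − 2.0) = 12.3379/8.3000 = 1.48649 m/s/m

1.4865 m/s/m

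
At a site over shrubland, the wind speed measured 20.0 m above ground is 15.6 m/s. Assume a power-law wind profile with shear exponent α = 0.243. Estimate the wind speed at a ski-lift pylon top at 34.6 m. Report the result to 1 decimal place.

Power-law profile: V₂ = V₁ · (z₂/z₁)^α
V₂ = 15.6 × (34.6/20.0)^0.243 = 15.6 × (1.7300)^0.243
    = 15.6 × 1.1425 = 17.8225 m/s

17.8 m/s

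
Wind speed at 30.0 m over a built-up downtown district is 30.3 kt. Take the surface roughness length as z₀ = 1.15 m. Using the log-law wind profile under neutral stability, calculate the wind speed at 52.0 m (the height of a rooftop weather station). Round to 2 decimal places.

Log law: V(z) ∝ ln(z/z₀), so V₂/V₁ = ln(z₂/z₀) / ln(z₁/z₀).
ln(52.0/1.15) = 3.8115, ln(30.0/1.15) = 3.2614
V₂ = 30.3 × 3.8115/3.2614 = 30.3 × 1.1687 = 35.4101 kt

35.41 kt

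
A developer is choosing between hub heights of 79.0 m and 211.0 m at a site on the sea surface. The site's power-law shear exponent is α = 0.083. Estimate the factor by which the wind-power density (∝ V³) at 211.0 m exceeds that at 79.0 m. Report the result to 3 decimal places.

Speed ratio: V_B/V_A = (z_B/z_A)^α = (211.0/79.0)^0.083 = (2.6709)^0.083 = 1.08496
Power-density ratio: P_B/P_A = (V_B/V_A)³ = (1.08496)³ = 1.27714

1.277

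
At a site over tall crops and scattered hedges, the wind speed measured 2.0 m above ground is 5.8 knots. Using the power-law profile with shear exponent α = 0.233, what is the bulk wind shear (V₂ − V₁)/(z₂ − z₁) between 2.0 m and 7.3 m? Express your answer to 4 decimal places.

Power law: V₂ = V₁ · (z₂/z₁)^α = 5.8 × (3.6500)^0.233 = 7.8423 knots
ΔV/Δz = (7.8423 − 5.8)/(7.3 − 2.0) = 2.0423/5.3000 = 0.38534 knots/m

0.3853 knots/m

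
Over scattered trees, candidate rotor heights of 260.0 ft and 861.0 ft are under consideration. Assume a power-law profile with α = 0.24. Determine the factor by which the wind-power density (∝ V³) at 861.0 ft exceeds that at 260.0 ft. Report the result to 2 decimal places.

Speed ratio: V_B/V_A = (z_B/z_A)^α = (861.0/260.0)^0.24 = (3.3115)^0.24 = 1.33293
Power-density ratio: P_B/P_A = (V_B/V_A)³ = (1.33293)³ = 2.36822

2.37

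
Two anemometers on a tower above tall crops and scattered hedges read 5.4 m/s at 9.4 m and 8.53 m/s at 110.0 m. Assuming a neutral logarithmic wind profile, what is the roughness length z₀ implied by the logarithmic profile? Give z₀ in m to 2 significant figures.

Log law: V(z) ∝ ln(z/z₀). With r = V₁/V₂ = 5.4/8.53 = 0.63306,
r · ln(z₂/z₀) = ln(z₁/z₀) ⇒ ln z₀ = (ln z₁ − r·ln z₂)/(1 − r)
ln z₀ = (2.24071 − 0.63306×4.70048) / 0.36694 = -2.0030
z₀ = exp(-2.0030) = 0.1349 m

z₀ ≈ 0.13 m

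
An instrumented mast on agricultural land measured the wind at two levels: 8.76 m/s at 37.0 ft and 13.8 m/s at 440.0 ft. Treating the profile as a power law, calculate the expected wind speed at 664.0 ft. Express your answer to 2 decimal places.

14.88 m/s

First find α: α = ln(V₂/V₁)/ln(z₂/z₁) = ln(13.8/8.76)/ln(440.0/37.0) = 0.45447/2.47586 = 0.1836
Extrapolate from 440.0 ft to 664.0 ft: V₃ = 13.8 × (664.0/440.0)^0.1836 = 13.8 × 1.0785 = 14.8828 m/s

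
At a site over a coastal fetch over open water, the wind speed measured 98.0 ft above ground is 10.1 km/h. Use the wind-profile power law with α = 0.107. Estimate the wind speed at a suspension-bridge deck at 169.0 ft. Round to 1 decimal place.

10.7 km/h

Power-law profile: V₂ = V₁ · (z₂/z₁)^α
V₂ = 10.1 × (169.0/98.0)^0.107 = 10.1 × (1.7245)^0.107
    = 10.1 × 1.0600 = 10.7064 km/h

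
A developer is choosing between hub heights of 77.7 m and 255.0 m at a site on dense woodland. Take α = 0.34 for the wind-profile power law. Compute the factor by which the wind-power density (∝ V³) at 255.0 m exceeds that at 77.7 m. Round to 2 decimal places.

Speed ratio: V_B/V_A = (z_B/z_A)^α = (255.0/77.7)^0.34 = (3.2819)^0.34 = 1.49789
Power-density ratio: P_B/P_A = (V_B/V_A)³ = (1.49789)³ = 3.36079

3.36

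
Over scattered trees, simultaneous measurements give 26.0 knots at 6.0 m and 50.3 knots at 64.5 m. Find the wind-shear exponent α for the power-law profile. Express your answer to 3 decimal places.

Power law: V₂/V₁ = (z₂/z₁)^α ⇒ α = ln(V₂/V₁) / ln(z₂/z₁)
α = ln(50.3/26.0) / ln(64.5/6.0) = ln(1.9346) / ln(10.7500)
  = 0.65991 / 2.37491 = 0.27787

α ≈ 0.278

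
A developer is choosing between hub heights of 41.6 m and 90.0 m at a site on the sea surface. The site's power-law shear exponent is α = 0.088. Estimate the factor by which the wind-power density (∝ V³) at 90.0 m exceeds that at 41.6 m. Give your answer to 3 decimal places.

Speed ratio: V_B/V_A = (z_B/z_A)^α = (90.0/41.6)^0.088 = (2.1635)^0.088 = 1.07027
Power-density ratio: P_B/P_A = (V_B/V_A)³ = (1.07027)³ = 1.22597

1.226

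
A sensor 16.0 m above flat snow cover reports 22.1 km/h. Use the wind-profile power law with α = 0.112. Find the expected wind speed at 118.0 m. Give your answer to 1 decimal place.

27.6 km/h

Power-law profile: V₂ = V₁ · (z₂/z₁)^α
V₂ = 22.1 × (118.0/16.0)^0.112 = 22.1 × (7.3750)^0.112
    = 22.1 × 1.2508 = 27.6428 km/h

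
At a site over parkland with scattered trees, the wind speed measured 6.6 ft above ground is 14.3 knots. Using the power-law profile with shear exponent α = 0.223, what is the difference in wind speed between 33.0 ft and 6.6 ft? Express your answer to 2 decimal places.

6.17 knots

Power law: V₂ = V₁ · (z₂/z₁)^α = 14.3 × (5.0000)^0.223 = 20.4742 knots
ΔV = 20.4742 − 14.3 = 6.1742 knots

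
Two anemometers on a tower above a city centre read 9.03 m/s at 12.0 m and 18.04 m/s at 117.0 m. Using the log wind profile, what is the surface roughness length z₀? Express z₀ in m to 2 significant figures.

Log law: V(z) ∝ ln(z/z₀). With r = V₁/V₂ = 9.03/18.04 = 0.50055,
r · ln(z₂/z₀) = ln(z₁/z₀) ⇒ ln z₀ = (ln z₁ − r·ln z₂)/(1 − r)
ln z₀ = (2.48491 − 0.50055×4.76217) / 0.49945 = 0.2026
z₀ = exp(0.2026) = 1.225 m

z₀ ≈ 1.2 m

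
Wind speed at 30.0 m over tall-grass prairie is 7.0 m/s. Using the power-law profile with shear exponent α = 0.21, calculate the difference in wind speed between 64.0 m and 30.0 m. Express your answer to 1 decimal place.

1.2 m/s

Power law: V₂ = V₁ · (z₂/z₁)^α = 7.0 × (2.1333)^0.21 = 8.2073 m/s
ΔV = 8.2073 − 7.0 = 1.2073 m/s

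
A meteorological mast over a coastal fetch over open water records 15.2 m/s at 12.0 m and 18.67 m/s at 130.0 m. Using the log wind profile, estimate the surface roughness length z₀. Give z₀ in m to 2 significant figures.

z₀ ≈ 0.00035 m

Log law: V(z) ∝ ln(z/z₀). With r = V₁/V₂ = 15.2/18.67 = 0.81414,
r · ln(z₂/z₀) = ln(z₁/z₀) ⇒ ln z₀ = (ln z₁ − r·ln z₂)/(1 − r)
ln z₀ = (2.48491 − 0.81414×4.86753) / 0.18586 = -7.9520
z₀ = exp(-7.9520) = 0.0003520 m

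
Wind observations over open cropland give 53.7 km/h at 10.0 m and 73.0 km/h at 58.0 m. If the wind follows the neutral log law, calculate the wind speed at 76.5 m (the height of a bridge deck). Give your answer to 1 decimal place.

Log law: V ∝ ln(z/z₀). From the pair, with r = V₁/V₂ = 0.73562,
ln z₀ = (ln z₁ − r·ln z₂)/(1 − r) = (2.3026 − 0.73562×4.0604)/0.26438 = -2.5884 → z₀ = 0.07514 m
V₃ = V₁ · ln(z₃/z₀)/ln(z₁/z₀) = 53.7 × 6.9257/4.8910 = 76.0396 km/h

76.0 km/h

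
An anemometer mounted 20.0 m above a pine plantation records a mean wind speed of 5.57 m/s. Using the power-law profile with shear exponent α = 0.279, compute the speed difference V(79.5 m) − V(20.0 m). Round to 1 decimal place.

2.6 m/s

Power law: V₂ = V₁ · (z₂/z₁)^α = 5.57 × (3.9750)^0.279 = 8.1860 m/s
ΔV = 8.1860 − 5.57 = 2.6160 m/s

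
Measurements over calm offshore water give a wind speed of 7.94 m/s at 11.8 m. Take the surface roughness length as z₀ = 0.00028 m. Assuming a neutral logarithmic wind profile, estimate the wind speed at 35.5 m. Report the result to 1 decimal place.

8.8 m/s

Log law: V(z) ∝ ln(z/z₀), so V₂/V₁ = ln(z₂/z₀) / ln(z₁/z₀).
ln(35.5/0.00028) = 11.7503, ln(11.8/0.00028) = 10.6488
V₂ = 7.94 × 11.7503/10.6488 = 7.94 × 1.1034 = 8.7613 m/s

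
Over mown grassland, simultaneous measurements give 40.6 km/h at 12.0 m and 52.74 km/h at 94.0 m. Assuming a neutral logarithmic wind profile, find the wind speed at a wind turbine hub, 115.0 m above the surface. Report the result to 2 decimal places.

Log law: V ∝ ln(z/z₀). From the pair, with r = V₁/V₂ = 0.76981,
ln z₀ = (ln z₁ − r·ln z₂)/(1 − r) = (2.4849 − 0.76981×4.5433)/0.23019 = -4.3990 → z₀ = 0.01229 m
V₃ = V₁ · ln(z₃/z₀)/ln(z₁/z₀) = 40.6 × 9.1439/6.8839 = 53.9292 km/h

53.93 km/h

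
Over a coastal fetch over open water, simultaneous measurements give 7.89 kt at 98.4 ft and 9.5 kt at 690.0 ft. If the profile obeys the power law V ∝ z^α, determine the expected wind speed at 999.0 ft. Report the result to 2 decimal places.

First find α: α = ln(V₂/V₁)/ln(z₂/z₁) = ln(9.5/7.89)/ln(690.0/98.4) = 0.18570/1.94765 = 0.0953
Extrapolate from 690.0 ft to 999.0 ft: V₃ = 9.5 × (999.0/690.0)^0.0953 = 9.5 × 1.0359 = 9.8412 kt

9.84 kt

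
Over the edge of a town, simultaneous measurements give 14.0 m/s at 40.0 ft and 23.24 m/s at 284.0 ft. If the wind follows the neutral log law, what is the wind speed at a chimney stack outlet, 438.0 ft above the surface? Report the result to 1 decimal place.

25.3 m/s

Log law: V ∝ ln(z/z₀). From the pair, with r = V₁/V₂ = 0.60241,
ln z₀ = (ln z₁ − r·ln z₂)/(1 − r) = (3.6889 − 0.60241×5.6490)/0.39759 = 0.7190 → z₀ = 2.052 ft
V₃ = V₁ · ln(z₃/z₀)/ln(z₁/z₀) = 14.0 × 5.3632/2.9698 = 25.2823 m/s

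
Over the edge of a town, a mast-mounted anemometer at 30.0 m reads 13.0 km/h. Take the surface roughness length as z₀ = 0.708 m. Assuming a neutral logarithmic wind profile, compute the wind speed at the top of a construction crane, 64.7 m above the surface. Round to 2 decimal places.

15.67 km/h

Log law: V(z) ∝ ln(z/z₀), so V₂/V₁ = ln(z₂/z₀) / ln(z₁/z₀).
ln(64.7/0.708) = 4.5151, ln(30.0/0.708) = 3.7465
V₂ = 13.0 × 4.5151/3.7465 = 13.0 × 1.2051 = 15.6668 km/h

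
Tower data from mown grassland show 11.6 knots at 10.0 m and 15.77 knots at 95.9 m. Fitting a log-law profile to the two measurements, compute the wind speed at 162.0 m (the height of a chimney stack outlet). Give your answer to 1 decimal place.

Log law: V ∝ ln(z/z₀). From the pair, with r = V₁/V₂ = 0.73557,
ln z₀ = (ln z₁ − r·ln z₂)/(1 − r) = (2.3026 − 0.73557×4.5633)/0.26443 = -3.9862 → z₀ = 0.01857 m
V₃ = V₁ · ln(z₃/z₀)/ln(z₁/z₀) = 11.6 × 9.0738/6.2888 = 16.7371 knots

16.7 knots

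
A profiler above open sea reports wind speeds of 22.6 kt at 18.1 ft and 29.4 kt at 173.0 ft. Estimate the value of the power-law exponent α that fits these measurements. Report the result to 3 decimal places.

Power law: V₂/V₁ = (z₂/z₁)^α ⇒ α = ln(V₂/V₁) / ln(z₂/z₁)
α = ln(29.4/22.6) / ln(173.0/18.1) = ln(1.3009) / ln(9.5580)
  = 0.26304 / 2.25738 = 0.11653

α ≈ 0.117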